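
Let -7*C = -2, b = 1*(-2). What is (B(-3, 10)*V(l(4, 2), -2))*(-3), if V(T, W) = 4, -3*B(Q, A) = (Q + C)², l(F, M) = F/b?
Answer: 1444/49 ≈ 29.469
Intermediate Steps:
b = -2
C = 2/7 (C = -⅐*(-2) = 2/7 ≈ 0.28571)
l(F, M) = -F/2 (l(F, M) = F/(-2) = F*(-½) = -F/2)
B(Q, A) = -(2/7 + Q)²/3 (B(Q, A) = -(Q + 2/7)²/3 = -(2/7 + Q)²/3)
(B(-3, 10)*V(l(4, 2), -2))*(-3) = (-(2 + 7*(-3))²/147*4)*(-3) = (-(2 - 21)²/147*4)*(-3) = (-1/147*(-19)²*4)*(-3) = (-1/147*361*4)*(-3) = -361/147*4*(-3) = -1444/147*(-3) = 1444/49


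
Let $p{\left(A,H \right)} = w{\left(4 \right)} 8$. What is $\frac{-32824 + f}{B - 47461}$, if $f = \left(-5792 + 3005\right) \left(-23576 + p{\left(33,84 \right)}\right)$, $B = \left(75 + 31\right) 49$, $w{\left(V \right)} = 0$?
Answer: $- \frac{65673488}{42267} \approx -1553.8$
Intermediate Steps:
$p{\left(A,H \right)} = 0$ ($p{\left(A,H \right)} = 0 \cdot 8 = 0$)
$B = 5194$ ($B = 106 \cdot 49 = 5194$)
$f = 65706312$ ($f = \left(-5792 + 3005\right) \left(-23576 + 0\right) = \left(-2787\right) \left(-23576\right) = 65706312$)
$\frac{-32824 + f}{B - 47461} = \frac{-32824 + 65706312}{5194 - 47461} = \frac{65673488}{-42267} = 65673488 \left(- \frac{1}{42267}\right) = - \frac{65673488}{42267}$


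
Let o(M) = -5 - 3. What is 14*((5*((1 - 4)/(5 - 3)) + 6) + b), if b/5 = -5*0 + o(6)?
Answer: -581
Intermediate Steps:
o(M) = -8
b = -40 (b = 5*(-5*0 - 8) = 5*(0 - 8) = 5*(-8) = -40)
14*((5*((1 - 4)/(5 - 3)) + 6) + b) = 14*((5*((1 - 4)/(5 - 3)) + 6) - 40) = 14*((5*(-3/2) + 6) - 40) = 14*((-15/2 + 6) - 40) = 14*(-3/2 - 40) = 14*(-83/2) = -581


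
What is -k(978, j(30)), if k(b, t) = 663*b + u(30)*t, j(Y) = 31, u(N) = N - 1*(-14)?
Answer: -649778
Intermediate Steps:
u(N) = 14 + N (u(N) = N + 14 = 14 + N)
k(b, t) = 44*t + 663*b (k(b, t) = 663*b + (14 + 30)*t = 663*b + 44*t = 44*t + 663*b)
-k(978, j(30)) = -(44*31 + 663*978) = -(1364 + 648414) = -1*649778 = -649778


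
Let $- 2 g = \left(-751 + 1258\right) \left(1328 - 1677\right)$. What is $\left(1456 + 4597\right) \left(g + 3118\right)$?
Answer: $\frac{1108782487}{2} \approx 5.5439 \cdot 10^{8}$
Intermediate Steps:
$g = \frac{176943}{2}$ ($g = - \frac{\left(-751 + 1258\right) \left(1328 - 1677\right)}{2} = - \frac{507 \left(-349\right)}{2} = \left(- \frac{1}{2}\right) \left(-176943\right) = \frac{176943}{2} \approx 88472.0$)
$\left(1456 + 4597\right) \left(g + 3118\right) = \left(1456 + 4597\right) \left(\frac{176943}{2} + 3118\right) = 6053 \cdot \frac{183179}{2} = \frac{1108782487}{2}$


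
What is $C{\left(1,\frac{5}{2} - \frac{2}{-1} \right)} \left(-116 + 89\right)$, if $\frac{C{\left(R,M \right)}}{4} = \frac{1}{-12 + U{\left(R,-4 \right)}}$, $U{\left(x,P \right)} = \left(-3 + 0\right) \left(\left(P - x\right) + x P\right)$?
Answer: $- \frac{36}{5} \approx -7.2$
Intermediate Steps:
$U{\left(x,P \right)} = - 3 P + 3 x - 3 P x$ ($U{\left(x,P \right)} = - 3 \left(\left(P - x\right) + P x\right) = - 3 \left(P - x + P x\right) = - 3 P + 3 x - 3 P x$)
$C{\left(R,M \right)} = \frac{4}{15 R}$ ($C{\left(R,M \right)} = \frac{4}{-12 - \left(-12 - 15 R\right)} = \frac{4}{-12 + \left(12 + 3 R + 12 R\right)} = \frac{4}{-12 + \left(12 + 15 R\right)} = \frac{4}{15 R}$)
$C{\left(1,\frac{5}{2} - \frac{2}{-1} \right)} \left(-116 + 89\right) = \frac{4}{15 \cdot 1} \left(-116 + 89\right) = \frac{4}{15} \cdot 1 \left(-27\right) = \frac{4}{15} \left(-27\right) = - \frac{36}{5}$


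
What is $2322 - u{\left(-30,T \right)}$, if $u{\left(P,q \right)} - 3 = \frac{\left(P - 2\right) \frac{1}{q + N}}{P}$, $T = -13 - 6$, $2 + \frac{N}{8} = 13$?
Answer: $\frac{2400149}{1035} \approx 2319.0$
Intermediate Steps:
$N = 88$ ($N = -16 + 8 \cdot 13 = -16 + 104 = 88$)
$T = -19$ ($T = -13 - 6 = -19$)
$u{\left(P,q \right)} = 3 + \frac{-2 + P}{P \left(88 + q\right)}$ ($u{\left(P,q \right)} = 3 + \frac{\left(P - 2\right) \frac{1}{q + 88}}{P} = 3 + \frac{\left(-2 + P\right) \frac{1}{88 + q}}{P} = 3 + \frac{\frac{1}{88 + q} \left(-2 + P\right)}{P} = 3 + \frac{-2 + P}{P \left(88 + q\right)}$)
$2322 - u{\left(-30,T \right)} = 2322 - \frac{-2 + 265 \left(-30\right) + 3 \left(-30\right) \left(-19\right)}{\left(-30\right) \left(88 - 19\right)} = 2322 - - \frac{-2 - 7950 + 1710}{30 \cdot 69} = 2322 - \left(- \frac{1}{30}\right) \frac{1}{69} \left(-6242\right) = 2322 - \frac{3121}{1035} = \frac{2400149}{1035}$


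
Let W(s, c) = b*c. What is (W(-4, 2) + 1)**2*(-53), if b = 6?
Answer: -8957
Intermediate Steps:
W(s, c) = 6*c
(W(-4, 2) + 1)**2*(-53) = (6*2 + 1)**2*(-53) = (12 + 1)**2*(-53) = 13**2*(-53) = 169*(-53) = -8957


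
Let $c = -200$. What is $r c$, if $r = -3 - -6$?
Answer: $-600$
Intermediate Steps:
$r = 3$ ($r = -3 + 6 = 3$)
$r c = 3 \left(-200\right) = -600$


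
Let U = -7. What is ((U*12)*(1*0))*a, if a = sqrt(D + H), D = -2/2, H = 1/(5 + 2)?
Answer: 0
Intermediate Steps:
H = 1/7 ≈ 0.14286
D = -1 (D = -2*1/2 = -1)
a = I*sqrt(42)/7 (a = sqrt(-1 + 1/7) = sqrt(-6/7) = I*sqrt(42)/7 ≈ 0.92582*I)
((U*12)*(1*0))*a = ((-7*12)*(1*0))*(I*sqrt(42)/7) = (-84*0)*(I*sqrt(42)/7) = 0*(I*sqrt(42)/7) = 0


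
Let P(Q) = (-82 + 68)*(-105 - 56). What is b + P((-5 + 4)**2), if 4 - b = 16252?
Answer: -13994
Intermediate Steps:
b = -16248 (b = 4 - 1*16252 = 4 - 16252 = -16248)
P(Q) = 2254 (P(Q) = -14*(-161) = 2254)
b + P((-5 + 4)**2) = -16248 + 2254 = -13994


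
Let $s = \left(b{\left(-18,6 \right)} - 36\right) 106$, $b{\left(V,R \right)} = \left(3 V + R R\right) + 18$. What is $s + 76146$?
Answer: $72330$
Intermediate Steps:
$b{\left(V,R \right)} = 18 + R^{2} + 3 V$ ($b{\left(V,R \right)} = \left(3 V + R^{2}\right) + 18 = \left(R^{2} + 3 V\right) + 18 = 18 + R^{2} + 3 V$)
$s = -3816$ ($s = \left(\left(18 + 6^{2} + 3 \left(-18\right)\right) - 36\right) 106 = \left(\left(18 + 36 - 54\right) + \left(-132 + 96\right)\right) 106 = \left(0 - 36\right) 106 = \left(-36\right) 106 = -3816$)
$s + 76146 = -3816 + 76146 = 72330$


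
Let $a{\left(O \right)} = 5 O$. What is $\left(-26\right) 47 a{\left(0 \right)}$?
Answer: $0$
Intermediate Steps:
$\left(-26\right) 47 a{\left(0 \right)} = \left(-26\right) 47 \cdot 5 \cdot 0 = \left(-1222\right) 0 = 0$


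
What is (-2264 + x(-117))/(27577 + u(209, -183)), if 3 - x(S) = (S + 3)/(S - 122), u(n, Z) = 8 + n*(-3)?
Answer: -540493/6442962 ≈ -0.083889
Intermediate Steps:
u(n, Z) = 8 - 3*n
x(S) = 3 - (3 + S)/(-122 + S) (x(S) = 3 - (S + 3)/(S - 122) = 3 - (3 + S)/(-122 + S))
(-2264 + x(-117))/(27577 + u(209, -183)) = (-2264 + (-369 + 2*(-117))/(-122 - 117))/(27577 + (8 - 3*209)) = (-2264 + (-369 - 234)/(-239))/(27577 + (8 - 627)) = (-2264 - 1/239*(-603))/(27577 - 619) = (-2264 + 603/239)/26958 = -540493/239*1/26958 = -540493/6442962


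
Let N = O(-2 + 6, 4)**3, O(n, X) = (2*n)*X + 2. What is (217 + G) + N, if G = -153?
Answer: 39368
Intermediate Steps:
O(n, X) = 2 + 2*X*n (O(n, X) = 2*X*n + 2 = 2 + 2*X*n)
N = 39304 (N = (2 + 2*4*(-2 + 6))**3 = (2 + 2*4*4)**3 = (2 + 32)**3 = 34**3 = 39304)
(217 + G) + N = (217 - 153) + 39304 = 64 + 39304 = 39368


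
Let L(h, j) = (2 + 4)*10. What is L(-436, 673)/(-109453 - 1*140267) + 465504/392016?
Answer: 40354909/33991054 ≈ 1.1872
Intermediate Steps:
L(h, j) = 60 (L(h, j) = 6*10 = 60)
L(-436, 673)/(-109453 - 1*140267) + 465504/392016 = 60/(-109453 - 1*140267) + 465504/392016 = 60/(-109453 - 140267) + 465504*(1/392016) = 60/(-249720) + 9698/8167 = 60*(-1/249720) + 9698/8167 = -1/4162 + 9698/8167 = 40354909/33991054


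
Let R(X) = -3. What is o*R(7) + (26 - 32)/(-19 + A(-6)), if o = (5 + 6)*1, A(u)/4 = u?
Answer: -1413/43 ≈ -32.860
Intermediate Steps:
A(u) = 4*u
o = 11 (o = 11*1 = 11)
o*R(7) + (26 - 32)/(-19 + A(-6)) = 11*(-3) + (26 - 32)/(-19 + 4*(-6)) = -33 - 6/(-19 - 24) = -33 - 6/(-43) = -33 - 6*(-1/43) = -33 + 6/43 = -1413/43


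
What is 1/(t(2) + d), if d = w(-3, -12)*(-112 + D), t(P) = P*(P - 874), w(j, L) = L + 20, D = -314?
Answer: -1/5152 ≈ -0.00019410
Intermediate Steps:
w(j, L) = 20 + L
t(P) = P*(-874 + P)
d = -3408 (d = (20 - 12)*(-112 - 314) = 8*(-426) = -3408)
1/(t(2) + d) = 1/(2*(-874 + 2) - 3408) = 1/(2*(-872) - 3408) = 1/(-1744 - 3408) = 1/(-5152) = -1/5152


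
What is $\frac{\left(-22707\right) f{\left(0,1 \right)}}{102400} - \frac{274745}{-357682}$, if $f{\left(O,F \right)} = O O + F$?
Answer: $\frac{10006001413}{18313318400} \approx 0.54638$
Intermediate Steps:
$f{\left(O,F \right)} = F + O^{2}$ ($f{\left(O,F \right)} = O^{2} + F = F + O^{2}$)
$\frac{\left(-22707\right) f{\left(0,1 \right)}}{102400} - \frac{274745}{-357682} = \frac{\left(-22707\right) \left(1 + 0^{2}\right)}{102400} - \frac{274745}{-357682} = - 22707 \left(1 + 0\right) \frac{1}{102400} - - \frac{274745}{357682} = \left(-22707\right) 1 \cdot \frac{1}{102400} + \frac{274745}{357682} = \left(-22707\right) \frac{1}{102400} + \frac{274745}{357682} = - \frac{22707}{102400} + \frac{274745}{357682} = \frac{10006001413}{18313318400}$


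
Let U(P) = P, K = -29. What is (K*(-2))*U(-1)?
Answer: -58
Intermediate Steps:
(K*(-2))*U(-1) = -29*(-2)*(-1) = 58*(-1) = -58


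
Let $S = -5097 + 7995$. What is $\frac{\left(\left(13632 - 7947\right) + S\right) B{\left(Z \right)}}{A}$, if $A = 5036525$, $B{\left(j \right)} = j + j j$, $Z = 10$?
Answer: $\frac{188826}{1007305} \approx 0.18746$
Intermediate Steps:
$S = 2898$
$B{\left(j \right)} = j + j^{2}$
$\frac{\left(\left(13632 - 7947\right) + S\right) B{\left(Z \right)}}{A} = \frac{\left(\left(13632 - 7947\right) + 2898\right) 10 \left(1 + 10\right)}{5036525} = \left(5685 + 2898\right) 10 \cdot 11 \cdot \frac{1}{5036525} = 8583 \cdot 110 \cdot \frac{1}{5036525} = 944130 \cdot \frac{1}{5036525} = \frac{188826}{1007305}$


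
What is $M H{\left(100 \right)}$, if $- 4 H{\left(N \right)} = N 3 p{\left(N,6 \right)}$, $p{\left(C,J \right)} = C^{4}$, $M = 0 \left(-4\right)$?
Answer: $0$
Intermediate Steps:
$M = 0$
$H{\left(N \right)} = - \frac{3 N^{5}}{4}$ ($H{\left(N \right)} = - \frac{N 3 N^{4}}{4} = - \frac{3 N N^{4}}{4} = - \frac{3 N^{5}}{4}$)
$M H{\left(100 \right)} = 0 \left(- \frac{3 \cdot 100^{5}}{4}\right) = 0 \left(\left(- \frac{3}{4}\right) 10000000000\right) = 0 \left(-7500000000\right) = 0$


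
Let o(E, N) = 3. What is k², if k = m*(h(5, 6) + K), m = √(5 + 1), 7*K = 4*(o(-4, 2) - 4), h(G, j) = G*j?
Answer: 254616/49 ≈ 5196.2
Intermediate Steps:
K = -4/7 (K = (4*(3 - 4))/7 = (4*(-1))/7 = (⅐)*(-4) = -4/7 ≈ -0.57143)
m = √6 ≈ 2.4495
k = 206*√6/7 (k = √6*(5*6 - 4/7) = √6*(30 - 4/7) = √6*(206/7) = 206*√6/7 ≈ 72.085)
k² = (206*√6/7)² = 254616/49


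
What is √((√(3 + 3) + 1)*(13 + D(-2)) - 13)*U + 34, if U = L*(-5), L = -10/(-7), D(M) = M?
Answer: 34 - 50*√(-2 + 11*√6)/7 ≈ -1.6745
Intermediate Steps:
L = 10/7 (L = -10*(-⅐) = 10/7 ≈ 1.4286)
U = -50/7 (U = (10/7)*(-5) = -50/7 ≈ -7.1429)
√((√(3 + 3) + 1)*(13 + D(-2)) - 13)*U + 34 = √((√(3 + 3) + 1)*(13 - 2) - 13)*(-50/7) + 34 = √((√6 + 1)*11 - 13)*(-50/7) + 34 = √((1 + √6)*11 - 13)*(-50/7) + 34 = √((11 + 11*√6) - 13)*(-50/7) + 34 = √(-2 + 11*√6)*(-50/7) + 34 = -50*√(-2 + 11*√6)/7 + 34 = 34 - 50*√(-2 + 11*√6)/7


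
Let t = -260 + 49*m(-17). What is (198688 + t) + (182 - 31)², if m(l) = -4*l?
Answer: 224561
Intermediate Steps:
t = 3072 (t = -260 + 49*(-4*(-17)) = -260 + 49*68 = -260 + 3332 = 3072)
(198688 + t) + (182 - 31)² = (198688 + 3072) + (182 - 31)² = 201760 + 151² = 201760 + 22801 = 224561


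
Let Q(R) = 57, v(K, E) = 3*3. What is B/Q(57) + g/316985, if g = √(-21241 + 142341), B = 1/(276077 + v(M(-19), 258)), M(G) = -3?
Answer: 1/15736902 + 2*√1211/63397 ≈ 0.0010979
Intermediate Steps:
v(K, E) = 9
B = 1/276086 (B = 1/(276077 + 9) = 1/276086 ≈ 3.6221e-6)
g = 10*√1211 (g = √121100 = 10*√1211 ≈ 347.99)
B/Q(57) + g/316985 = (1/276086)/57 + (10*√1211)/316985 = (1/276086)*(1/57) + (10*√1211)*(1/316985) = 1/15736902 + 2*√1211/63397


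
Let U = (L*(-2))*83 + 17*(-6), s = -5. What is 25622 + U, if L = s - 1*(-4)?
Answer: 25686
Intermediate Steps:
L = -1 (L = -5 - 1*(-4) = -5 + 4 = -1)
U = 64 (U = -1*(-2)*83 + 17*(-6) = 2*83 - 102 = 166 - 102 = 64)
25622 + U = 25622 + 64 = 25686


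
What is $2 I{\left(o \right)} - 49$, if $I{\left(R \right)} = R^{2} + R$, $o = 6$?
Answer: $35$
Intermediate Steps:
$I{\left(R \right)} = R + R^{2}$
$2 I{\left(o \right)} - 49 = 2 \cdot 6 \left(1 + 6\right) - 49 = 2 \cdot 6 \cdot 7 - 49 = 2 \cdot 42 - 49 = 84 - 49 = 35$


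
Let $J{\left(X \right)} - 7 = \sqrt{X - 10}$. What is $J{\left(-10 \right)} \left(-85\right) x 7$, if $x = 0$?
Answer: $0$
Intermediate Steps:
$J{\left(X \right)} = 7 + \sqrt{-10 + X}$ ($J{\left(X \right)} = 7 + \sqrt{X - 10} = 7 + \sqrt{-10 + X}$)
$J{\left(-10 \right)} \left(-85\right) x 7 = \left(7 + \sqrt{-10 - 10}\right) \left(-85\right) 0 \cdot 7 = \left(7 + \sqrt{-20}\right) \left(-85\right) 0 = \left(7 + 2 i \sqrt{5}\right) \left(-85\right) 0 = \left(-595 - 170 i \sqrt{5}\right) 0 = 0$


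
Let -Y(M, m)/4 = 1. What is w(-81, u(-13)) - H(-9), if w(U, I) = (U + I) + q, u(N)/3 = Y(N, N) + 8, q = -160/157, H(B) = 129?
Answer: -31246/157 ≈ -199.02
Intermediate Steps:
Y(M, m) = -4 (Y(M, m) = -4*1 = -4)
q = -160/157 (q = -160*1/157 = -160/157 ≈ -1.0191)
u(N) = 12 (u(N) = 3*(-4 + 8) = 3*4 = 12)
w(U, I) = -160/157 + I + U (w(U, I) = (U + I) - 160/157 = (I + U) - 160/157 = -160/157 + I + U)
w(-81, u(-13)) - H(-9) = (-160/157 + 12 - 81) - 1*129 = -10993/157 - 129 = -31246/157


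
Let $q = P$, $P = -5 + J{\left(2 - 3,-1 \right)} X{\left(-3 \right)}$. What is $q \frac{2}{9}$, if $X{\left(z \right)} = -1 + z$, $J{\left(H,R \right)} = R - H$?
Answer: $- \frac{10}{9} \approx -1.1111$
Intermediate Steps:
$P = -5$ ($P = -5 + \left(-1 - \left(2 - 3\right)\right) \left(-1 - 3\right) = -5 + \left(-1 - \left(2 - 3\right)\right) \left(-4\right) = -5 + \left(-1 - -1\right) \left(-4\right) = -5 + \left(-1 + 1\right) \left(-4\right) = -5 + 0 \left(-4\right) = -5 + 0 = -5$)
$q = -5$
$q \frac{2}{9} = - 5 \cdot \frac{2}{9} = - 5 \cdot 2 \cdot \frac{1}{9} = \left(-5\right) \frac{2}{9} = - \frac{10}{9}$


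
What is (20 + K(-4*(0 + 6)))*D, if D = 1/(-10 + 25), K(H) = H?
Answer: -4/15 ≈ -0.26667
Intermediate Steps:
D = 1/15 ≈ 0.066667
(20 + K(-4*(0 + 6)))*D = (20 - 4*(0 + 6))*(1/15) = (20 - 4*6)*(1/15) = (20 - 24)*(1/15) = -4*1/15 = -4/15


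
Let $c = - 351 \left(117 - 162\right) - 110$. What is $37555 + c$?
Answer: $53240$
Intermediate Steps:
$c = 15685$ ($c = - 351 \left(117 - 162\right) - 110 = \left(-351\right) \left(-45\right) - 110 = 15795 - 110 = 15685$)
$37555 + c = 37555 + 15685 = 53240$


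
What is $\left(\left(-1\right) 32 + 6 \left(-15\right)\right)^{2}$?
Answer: $14884$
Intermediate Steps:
$\left(\left(-1\right) 32 + 6 \left(-15\right)\right)^{2} = \left(-32 - 90\right)^{2} = \left(-122\right)^{2} = 14884$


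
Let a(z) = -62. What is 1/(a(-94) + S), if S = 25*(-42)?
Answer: -1/1112 ≈ -0.00089928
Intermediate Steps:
S = -1050
1/(a(-94) + S) = 1/(-62 - 1050) = 1/(-1112) = -1/1112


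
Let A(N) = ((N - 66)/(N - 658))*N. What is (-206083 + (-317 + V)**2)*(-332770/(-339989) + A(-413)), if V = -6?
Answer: 108057268196614/5779813 ≈ 1.8696e+7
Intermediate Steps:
A(N) = N*(-66 + N)/(-658 + N) (A(N) = ((-66 + N)/(-658 + N))*N = N*(-66 + N)/(-658 + N))
(-206083 + (-317 + V)**2)*(-332770/(-339989) + A(-413)) = (-206083 + (-317 - 6)**2)*(-332770/(-339989) - 413*(-66 - 413)/(-658 - 413)) = (-206083 + (-323)**2)*(-332770*(-1/339989) - 413*(-479)/(-1071)) = (-206083 + 104329)*(332770/339989 - 413*(-1/1071)*(-479)) = -101754*(332770/339989 - 28261/153) = -101754*(-9557515319/52018317) = 108057268196614/5779813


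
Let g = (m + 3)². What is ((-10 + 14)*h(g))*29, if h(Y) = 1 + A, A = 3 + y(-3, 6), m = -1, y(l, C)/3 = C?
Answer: 2552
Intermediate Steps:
y(l, C) = 3*C
A = 21 (A = 3 + 3*6 = 3 + 18 = 21)
g = 4 (g = (-1 + 3)² = 2² = 4)
h(Y) = 22 (h(Y) = 1 + 21 = 22)
((-10 + 14)*h(g))*29 = ((-10 + 14)*22)*29 = (4*22)*29 = 88*29 = 2552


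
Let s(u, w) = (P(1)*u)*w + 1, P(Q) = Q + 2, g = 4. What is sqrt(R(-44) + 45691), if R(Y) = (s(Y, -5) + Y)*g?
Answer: 3*sqrt(5351) ≈ 219.45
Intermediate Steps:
P(Q) = 2 + Q
s(u, w) = 1 + 3*u*w (s(u, w) = ((2 + 1)*u)*w + 1 = (3*u)*w + 1 = 3*u*w + 1 = 1 + 3*u*w)
R(Y) = 4 - 56*Y (R(Y) = ((1 + 3*Y*(-5)) + Y)*4 = ((1 - 15*Y) + Y)*4 = (1 - 14*Y)*4 = 4 - 56*Y)
sqrt(R(-44) + 45691) = sqrt((4 - 56*(-44)) + 45691) = sqrt((4 + 2464) + 45691) = sqrt(2468 + 45691) = sqrt(48159) = 3*sqrt(5351)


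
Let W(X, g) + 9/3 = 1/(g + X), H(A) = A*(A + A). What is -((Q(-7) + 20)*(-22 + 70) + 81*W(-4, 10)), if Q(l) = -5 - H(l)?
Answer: 8427/2 ≈ 4213.5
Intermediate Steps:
H(A) = 2*A² (H(A) = A*(2*A) = 2*A²)
Q(l) = -5 - 2*l²
W(X, g) = -3 + 1/(X + g) (W(X, g) = -3 + 1/(g + X) = -3 + 1/(X + g))
-((Q(-7) + 20)*(-22 + 70) + 81*W(-4, 10)) = -(((-5 - 2*(-7)²) + 20)*(-22 + 70) + 81*((1 - 3*(-4) - 3*10)/(-4 + 10))) = -(((-5 - 2*49) + 20)*48 + 81*((1 + 12 - 30)/6)) = -(((-5 - 98) + 20)*48 + 81*((⅙)*(-17))) = -((-103 + 20)*48 + 81*(-17/6)) = -(-83*48 - 459/2) = -(-3984 - 459/2) = -1*(-8427/2) = 8427/2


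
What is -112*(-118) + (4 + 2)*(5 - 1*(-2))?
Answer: 13258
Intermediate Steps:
-112*(-118) + (4 + 2)*(5 - 1*(-2)) = 13216 + 6*(5 + 2) = 13216 + 6*7 = 13216 + 42 = 13258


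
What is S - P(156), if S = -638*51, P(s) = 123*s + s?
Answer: -51882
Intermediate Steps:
P(s) = 124*s
S = -32538
S - P(156) = -32538 - 124*156 = -32538 - 1*19344 = -32538 - 19344 = -51882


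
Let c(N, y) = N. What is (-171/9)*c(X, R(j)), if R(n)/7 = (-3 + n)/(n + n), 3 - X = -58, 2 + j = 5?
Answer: -1159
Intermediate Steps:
j = 3 (j = -2 + 5 = 3)
X = 61 (X = 3 - 1*(-58) = 3 + 58 = 61)
R(n) = 7*(-3 + n)/(2*n) (R(n) = 7*((-3 + n)/(n + n)) = 7*((-3 + n)/((2*n))) = 7*((-3 + n)*(1/(2*n))) = 7*((-3 + n)/(2*n)) = 7*(-3 + n)/(2*n))
(-171/9)*c(X, R(j)) = -171/9*61 = -171*1/9*61 = -19*61 = -1159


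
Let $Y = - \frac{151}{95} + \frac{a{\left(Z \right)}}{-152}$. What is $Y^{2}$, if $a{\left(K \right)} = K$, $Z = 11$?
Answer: $\frac{1595169}{577600} \approx 2.7617$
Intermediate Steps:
$Y = - \frac{1263}{760}$ ($Y = - \frac{151}{95} + \frac{11}{-152} = \left(-151\right) \frac{1}{95} + 11 \left(- \frac{1}{152}\right) = - \frac{151}{95} - \frac{11}{152} = - \frac{1263}{760} \approx -1.6618$)
$Y^{2} = \left(- \frac{1263}{760}\right)^{2} = \frac{1595169}{577600}$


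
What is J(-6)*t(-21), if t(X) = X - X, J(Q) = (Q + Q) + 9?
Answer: 0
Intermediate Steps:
J(Q) = 9 + 2*Q (J(Q) = 2*Q + 9 = 9 + 2*Q)
t(X) = 0
J(-6)*t(-21) = (9 + 2*(-6))*0 = (9 - 12)*0 = -3*0 = 0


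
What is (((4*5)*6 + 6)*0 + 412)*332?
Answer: 136784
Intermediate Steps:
(((4*5)*6 + 6)*0 + 412)*332 = ((20*6 + 6)*0 + 412)*332 = ((120 + 6)*0 + 412)*332 = (126*0 + 412)*332 = (0 + 412)*332 = 412*332 = 136784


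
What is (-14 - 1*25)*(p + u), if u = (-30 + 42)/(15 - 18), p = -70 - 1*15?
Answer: 3471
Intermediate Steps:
p = -85 (p = -70 - 15 = -85)
u = -4 (u = 12/(-3) = 12*(-⅓) = -4)
(-14 - 1*25)*(p + u) = (-14 - 1*25)*(-85 - 4) = (-14 - 25)*(-89) = -39*(-89) = 3471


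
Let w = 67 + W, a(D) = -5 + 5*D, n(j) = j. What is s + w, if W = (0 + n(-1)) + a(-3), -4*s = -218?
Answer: 201/2 ≈ 100.50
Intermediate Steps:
s = 109/2 (s = -¼*(-218) = 109/2 ≈ 54.500)
W = -21 (W = (0 - 1) + (-5 + 5*(-3)) = -1 + (-5 - 15) = -1 - 20 = -21)
w = 46 (w = 67 - 21 = 46)
s + w = 109/2 + 46 = 201/2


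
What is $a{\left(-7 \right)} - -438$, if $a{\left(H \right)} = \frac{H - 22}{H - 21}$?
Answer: $\frac{12293}{28} \approx 439.04$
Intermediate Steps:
$a{\left(H \right)} = \frac{-22 + H}{-21 + H}$
$a{\left(-7 \right)} - -438 = \frac{-22 - 7}{-21 - 7} - -438 = \frac{1}{-28} \left(-29\right) + 438 = \left(- \frac{1}{28}\right) \left(-29\right) + 438 = \frac{29}{28} + 438 = \frac{12293}{28}$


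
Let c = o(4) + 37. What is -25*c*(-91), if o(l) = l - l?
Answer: 84175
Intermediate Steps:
o(l) = 0
c = 37 (c = 0 + 37 = 37)
-25*c*(-91) = -25*37*(-91) = -925*(-91) = 84175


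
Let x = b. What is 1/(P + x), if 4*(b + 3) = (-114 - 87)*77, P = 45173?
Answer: 4/165203 ≈ 2.4213e-5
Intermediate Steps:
b = -15489/4 (b = -3 + ((-114 - 87)*77)/4 = -3 + (-201*77)/4 = -3 + (¼)*(-15477) = -3 - 15477/4 = -15489/4 ≈ -3872.3)
x = -15489/4 ≈ -3872.3
1/(P + x) = 1/(45173 - 15489/4) = 1/(165203/4) = 4/165203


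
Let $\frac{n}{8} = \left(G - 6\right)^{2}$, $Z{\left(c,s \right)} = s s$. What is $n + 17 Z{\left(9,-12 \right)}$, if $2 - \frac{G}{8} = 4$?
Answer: $6320$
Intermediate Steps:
$G = -16$ ($G = 16 - 32 = -16$)
$Z{\left(c,s \right)} = s^{2}$
$n = 3872$ ($n = 8 \left(-16 - 6\right)^{2} = 8 \left(-22\right)^{2} = 8 \cdot 484 = 3872$)
$n + 17 Z{\left(9,-12 \right)} = 3872 + 17 \left(-12\right)^{2} = 3872 + 17 \cdot 144 = 3872 + 2448 = 6320$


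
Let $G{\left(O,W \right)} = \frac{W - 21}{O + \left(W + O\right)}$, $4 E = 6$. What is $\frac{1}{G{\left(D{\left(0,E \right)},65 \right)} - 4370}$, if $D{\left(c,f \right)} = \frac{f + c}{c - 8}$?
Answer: $- \frac{47}{205358} \approx -0.00022887$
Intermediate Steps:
$E = \frac{3}{2}$ ($E = \frac{1}{4} \cdot 6 = \frac{3}{2} \approx 1.5$)
$D{\left(c,f \right)} = \frac{c + f}{-8 + c}$
$G{\left(O,W \right)} = \frac{-21 + W}{W + 2 O}$ ($G{\left(O,W \right)} = \frac{-21 + W}{O + \left(O + W\right)} = \frac{-21 + W}{W + 2 O}$)
$\frac{1}{G{\left(D{\left(0,E \right)},65 \right)} - 4370} = \frac{1}{\frac{-21 + 65}{65 + 2 \frac{0 + \frac{3}{2}}{-8 + 0}} - 4370} = \frac{1}{\frac{1}{65 + 2 \frac{1}{-8} \cdot \frac{3}{2}} \cdot 44 - 4370} = \frac{1}{\frac{1}{65 + 2 \left(\left(- \frac{1}{8}\right) \frac{3}{2}\right)} 44 - 4370} = \frac{1}{\frac{1}{65 + 2 \left(- \frac{3}{16}\right)} 44 - 4370} = \frac{1}{\frac{1}{65 - \frac{3}{8}} \cdot 44 - 4370} = \frac{1}{\frac{1}{\frac{517}{8}} \cdot 44 - 4370} = \frac{1}{\frac{8}{517} \cdot 44 - 4370} = \frac{1}{\frac{32}{47} - 4370} = \frac{1}{- \frac{205358}{47}} = - \frac{47}{205358}$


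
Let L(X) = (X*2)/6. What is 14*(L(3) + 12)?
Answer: 182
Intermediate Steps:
L(X) = X/3 (L(X) = (2*X)*(1/6) = X/3)
14*(L(3) + 12) = 14*((1/3)*3 + 12) = 14*(1 + 12) = 14*13 = 182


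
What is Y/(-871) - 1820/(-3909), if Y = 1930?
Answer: -5959150/3404739 ≈ -1.7503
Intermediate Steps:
Y/(-871) - 1820/(-3909) = 1930/(-871) - 1820/(-3909) = 1930*(-1/871) - 1820*(-1/3909) = -1930/871 + 1820/3909 = -5959150/3404739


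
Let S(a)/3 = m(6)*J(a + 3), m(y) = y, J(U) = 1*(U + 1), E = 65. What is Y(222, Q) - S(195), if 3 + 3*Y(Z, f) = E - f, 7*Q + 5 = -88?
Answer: -74695/21 ≈ -3556.9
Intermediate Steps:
Q = -93/7 (Q = -5/7 + (1/7)*(-88) = -5/7 - 88/7 = -93/7 ≈ -13.286)
J(U) = 1 + U (J(U) = 1*(1 + U) = 1 + U)
Y(Z, f) = 62/3 - f/3 (Y(Z, f) = -1 + (65 - f)/3 = -1 + (65/3 - f/3) = 62/3 - f/3)
S(a) = 72 + 18*a (S(a) = 3*(6*(1 + (a + 3))) = 3*(6*(1 + (3 + a))) = 3*(6*(4 + a)) = 3*(24 + 6*a) = 72 + 18*a)
Y(222, Q) - S(195) = (62/3 - 1/3*(-93/7)) - (72 + 18*195) = (62/3 + 31/7) - (72 + 3510) = 527/21 - 1*3582 = 527/21 - 3582 = -74695/21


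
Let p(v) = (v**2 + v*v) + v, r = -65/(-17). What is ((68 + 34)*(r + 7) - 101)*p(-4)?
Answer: 28084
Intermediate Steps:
r = 65/17 (r = -65*(-1/17) = 65/17 ≈ 3.8235)
p(v) = v + 2*v**2 (p(v) = (v**2 + v**2) + v = 2*v**2 + v = v + 2*v**2)
((68 + 34)*(r + 7) - 101)*p(-4) = ((68 + 34)*(65/17 + 7) - 101)*(-4*(1 + 2*(-4))) = (102*(184/17) - 101)*(-4*(1 - 8)) = (1104 - 101)*(-4*(-7)) = 1003*28 = 28084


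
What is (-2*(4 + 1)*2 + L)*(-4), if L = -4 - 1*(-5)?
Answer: 76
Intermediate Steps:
L = 1 (L = -4 + 5 = 1)
(-2*(4 + 1)*2 + L)*(-4) = (-2*(4 + 1)*2 + 1)*(-4) = (-10*2 + 1)*(-4) = (-2*10 + 1)*(-4) = (-20 + 1)*(-4) = -19*(-4) = 76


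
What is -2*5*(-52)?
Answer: 520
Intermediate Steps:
-2*5*(-52) = -2*(-260) = -1*(-520) = 520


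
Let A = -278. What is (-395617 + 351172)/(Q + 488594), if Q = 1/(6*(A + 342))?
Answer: -17066880/187620097 ≈ -0.090965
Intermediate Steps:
Q = 1/384 (Q = 1/(6*(-278 + 342)) = 1/(6*64) = 1/384 ≈ 0.0026042)
(-395617 + 351172)/(Q + 488594) = (-395617 + 351172)/(1/384 + 488594) = -44445/187620097/384 = -44445*384/187620097 = -17066880/187620097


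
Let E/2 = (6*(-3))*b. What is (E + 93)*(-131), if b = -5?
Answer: -35763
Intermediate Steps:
E = 180 (E = 2*((6*(-3))*(-5)) = 2*(-18*(-5)) = 2*90 = 180)
(E + 93)*(-131) = (180 + 93)*(-131) = 273*(-131) = -35763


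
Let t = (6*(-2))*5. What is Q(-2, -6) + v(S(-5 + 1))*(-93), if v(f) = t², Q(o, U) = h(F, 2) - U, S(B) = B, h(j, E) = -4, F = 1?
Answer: -334798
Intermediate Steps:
Q(o, U) = -4 - U
t = -60 (t = -12*5 = -60)
v(f) = 3600 (v(f) = (-60)² = 3600)
Q(-2, -6) + v(S(-5 + 1))*(-93) = (-4 - 1*(-6)) + 3600*(-93) = (-4 + 6) - 334800 = 2 - 334800 = -334798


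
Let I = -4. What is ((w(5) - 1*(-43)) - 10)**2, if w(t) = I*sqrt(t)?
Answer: 1169 - 264*sqrt(5) ≈ 578.68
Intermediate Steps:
w(t) = -4*sqrt(t)
((w(5) - 1*(-43)) - 10)**2 = ((-4*sqrt(5) - 1*(-43)) - 10)**2 = ((-4*sqrt(5) + 43) - 10)**2 = ((43 - 4*sqrt(5)) - 10)**2 = (33 - 4*sqrt(5))**2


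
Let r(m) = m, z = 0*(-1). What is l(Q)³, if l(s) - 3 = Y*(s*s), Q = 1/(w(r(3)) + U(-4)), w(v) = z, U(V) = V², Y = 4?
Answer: 7189057/262144 ≈ 27.424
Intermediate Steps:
z = 0
w(v) = 0
Q = 1/16 (Q = 1/(0 + (-4)²) = 1/(0 + 16) = 1/16 ≈ 0.062500)
l(s) = 3 + 4*s² (l(s) = 3 + 4*(s*s) = 3 + 4*s²)
l(Q)³ = (3 + 4*(1/16)²)³ = (3 + 4*(1/256))³ = (3 + 1/64)³ = (193/64)³ = 7189057/262144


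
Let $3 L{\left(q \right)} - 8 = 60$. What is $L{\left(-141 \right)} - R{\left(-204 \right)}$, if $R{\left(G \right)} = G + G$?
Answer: $\frac{1292}{3} \approx 430.67$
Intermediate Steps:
$R{\left(G \right)} = 2 G$
$L{\left(q \right)} = \frac{68}{3}$ ($L{\left(q \right)} = \frac{8}{3} + \frac{1}{3} \cdot 60 = \frac{8}{3} + 20 = \frac{68}{3}$)
$L{\left(-141 \right)} - R{\left(-204 \right)} = \frac{68}{3} - 2 \left(-204\right) = \frac{68}{3} - -408 = \frac{68}{3} + 408 = \frac{1292}{3}$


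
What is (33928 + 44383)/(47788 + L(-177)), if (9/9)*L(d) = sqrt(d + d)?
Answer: 1871163034/1141846649 - 78311*I*sqrt(354)/2283693298 ≈ 1.6387 - 0.00064519*I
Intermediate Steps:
L(d) = sqrt(2)*sqrt(d) (L(d) = sqrt(d + d) = sqrt(2*d) = sqrt(2)*sqrt(d))
(33928 + 44383)/(47788 + L(-177)) = (33928 + 44383)/(47788 + sqrt(2)*sqrt(-177)) = 78311/(47788 + sqrt(2)*(I*sqrt(177))) = 78311/(47788 + I*sqrt(354))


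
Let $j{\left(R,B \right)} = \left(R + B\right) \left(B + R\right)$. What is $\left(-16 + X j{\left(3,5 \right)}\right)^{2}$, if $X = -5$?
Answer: $112896$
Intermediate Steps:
$j{\left(R,B \right)} = \left(B + R\right)^{2}$ ($j{\left(R,B \right)} = \left(B + R\right) \left(B + R\right) = \left(B + R\right)^{2}$)
$\left(-16 + X j{\left(3,5 \right)}\right)^{2} = \left(-16 - 5 \left(5 + 3\right)^{2}\right)^{2} = \left(-16 - 5 \cdot 8^{2}\right)^{2} = \left(-16 - 320\right)^{2} = \left(-336\right)^{2} = 112896$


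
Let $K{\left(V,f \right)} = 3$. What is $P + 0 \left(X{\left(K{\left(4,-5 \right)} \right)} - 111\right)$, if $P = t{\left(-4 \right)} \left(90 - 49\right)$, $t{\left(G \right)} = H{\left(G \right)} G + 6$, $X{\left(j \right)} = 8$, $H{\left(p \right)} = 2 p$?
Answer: $1558$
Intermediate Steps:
$t{\left(G \right)} = 6 + 2 G^{2}$ ($t{\left(G \right)} = 2 G G + 6 = 2 G^{2} + 6 = 6 + 2 G^{2}$)
$P = 1558$ ($P = \left(6 + 2 \left(-4\right)^{2}\right) \left(90 - 49\right) = \left(6 + 2 \cdot 16\right) 41 = \left(6 + 32\right) 41 = 38 \cdot 41 = 1558$)
$P + 0 \left(X{\left(K{\left(4,-5 \right)} \right)} - 111\right) = 1558 + 0 \left(8 - 111\right) = 1558 + 0 \left(-103\right) = 1558 + 0 = 1558$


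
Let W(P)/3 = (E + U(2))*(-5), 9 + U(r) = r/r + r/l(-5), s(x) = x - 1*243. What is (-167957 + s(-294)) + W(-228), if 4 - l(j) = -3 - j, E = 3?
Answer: -168434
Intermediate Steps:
l(j) = 7 + j (l(j) = 4 - (-3 - j) = 4 + (3 + j) = 7 + j)
s(x) = -243 + x (s(x) = x - 243 = -243 + x)
U(r) = -8 + r/2 (U(r) = -9 + (r/r + r/(7 - 5)) = -9 + (1 + r/2) = -8 + r/2)
W(P) = 60 (W(P) = 3*((3 + (-8 + (1/2)*2))*(-5)) = 3*((3 + (-8 + 1))*(-5)) = 3*((3 - 7)*(-5)) = 3*(-4*(-5)) = 3*20 = 60)
(-167957 + s(-294)) + W(-228) = (-167957 + (-243 - 294)) + 60 = (-167957 - 537) + 60 = -168494 + 60 = -168434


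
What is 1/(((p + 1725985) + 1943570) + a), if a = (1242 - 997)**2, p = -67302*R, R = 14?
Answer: 1/2787352 ≈ 3.5876e-7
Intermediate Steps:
p = -942228 (p = -67302*14 = -942228)
a = 60025 (a = 245**2 = 60025)
1/(((p + 1725985) + 1943570) + a) = 1/(((-942228 + 1725985) + 1943570) + 60025) = 1/((783757 + 1943570) + 60025) = 1/(2727327 + 60025) = 1/2787352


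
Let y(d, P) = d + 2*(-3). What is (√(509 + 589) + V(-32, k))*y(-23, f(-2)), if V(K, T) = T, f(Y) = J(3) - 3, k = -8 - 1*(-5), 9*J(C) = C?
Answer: 87 - 87*√122 ≈ -873.95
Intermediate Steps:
J(C) = C/9
k = -3 (k = -8 + 5 = -3)
f(Y) = -8/3 (f(Y) = (⅑)*3 - 3 = ⅓ - 3 = -8/3)
y(d, P) = -6 + d (y(d, P) = d - 6 = -6 + d)
(√(509 + 589) + V(-32, k))*y(-23, f(-2)) = (√(509 + 589) - 3)*(-6 - 23) = (√1098 - 3)*(-29) = (3*√122 - 3)*(-29) = (-3 + 3*√122)*(-29) = 87 - 87*√122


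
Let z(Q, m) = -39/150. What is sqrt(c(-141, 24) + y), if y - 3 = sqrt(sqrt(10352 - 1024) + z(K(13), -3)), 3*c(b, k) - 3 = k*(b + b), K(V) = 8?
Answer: sqrt(-225200 + 10*sqrt(2)*sqrt(-13 + 200*sqrt(583)))/10 ≈ 47.352*I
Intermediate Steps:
z(Q, m) = -13/50 (z(Q, m) = -39*1/150 = -13/50)
c(b, k) = 1 + 2*b*k/3 (c(b, k) = 1 + (k*(b + b))/3 = 1 + (k*(2*b))/3 = 1 + (2*b*k)/3 = 1 + 2*b*k/3)
y = 3 + sqrt(-13/50 + 4*sqrt(583)) (y = 3 + sqrt(sqrt(10352 - 1024) - 13/50) = 3 + sqrt(sqrt(9328) - 13/50) = 3 + sqrt(4*sqrt(583) - 13/50) = 3 + sqrt(-13/50 + 4*sqrt(583)) ≈ 12.814)
sqrt(c(-141, 24) + y) = sqrt((1 + (2/3)*(-141)*24) + (3 + sqrt(-26 + 400*sqrt(583))/10)) = sqrt((1 - 2256) + (3 + sqrt(-26 + 400*sqrt(583))/10)) = sqrt(-2255 + (3 + sqrt(-26 + 400*sqrt(583))/10)) = sqrt(-2252 + sqrt(-26 + 400*sqrt(583))/10)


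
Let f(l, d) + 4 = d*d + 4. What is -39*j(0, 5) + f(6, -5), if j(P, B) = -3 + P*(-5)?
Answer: 142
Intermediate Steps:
j(P, B) = -3 - 5*P
f(l, d) = d² (f(l, d) = -4 + (d*d + 4) = -4 + (d² + 4) = -4 + (4 + d²) = d²)
-39*j(0, 5) + f(6, -5) = -39*(-3 - 5*0) + (-5)² = -39*(-3 + 0) + 25 = -39*(-3) + 25 = 117 + 25 = 142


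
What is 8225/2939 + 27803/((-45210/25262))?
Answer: -1031931191602/66436095 ≈ -15533.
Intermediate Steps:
8225/2939 + 27803/((-45210/25262)) = 8225*(1/2939) + 27803/((-45210*1/25262)) = 8225/2939 + 27803/(-22605/12631) = 8225/2939 + 27803*(-12631/22605) = 8225/2939 - 351179693/22605 = -1031931191602/66436095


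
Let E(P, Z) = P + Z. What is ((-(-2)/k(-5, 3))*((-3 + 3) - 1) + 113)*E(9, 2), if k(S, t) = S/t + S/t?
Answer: 6248/5 ≈ 1249.6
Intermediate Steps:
k(S, t) = 2*S/t
((-(-2)/k(-5, 3))*((-3 + 3) - 1) + 113)*E(9, 2) = ((-(-2)/(2*(-5)/3))*((-3 + 3) - 1) + 113)*(9 + 2) = ((-(-2)/(2*(-5)*(⅓)))*(0 - 1) + 113)*11 = (-(-2)/(-10/3)*(-1) + 113)*11 = (-(-2)*(-3)/10*(-1) + 113)*11 = (-2*3/10*(-1) + 113)*11 = (-⅗*(-1) + 113)*11 = (⅗ + 113)*11 = (568/5)*11 = 6248/5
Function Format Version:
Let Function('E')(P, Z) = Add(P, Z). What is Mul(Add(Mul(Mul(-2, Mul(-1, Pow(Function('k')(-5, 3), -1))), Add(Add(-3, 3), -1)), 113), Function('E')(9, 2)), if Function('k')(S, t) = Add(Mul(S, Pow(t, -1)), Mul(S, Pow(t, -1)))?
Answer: Rational(6248, 5) ≈ 1249.6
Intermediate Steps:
Function('k')(S, t) = Mul(2, S, Pow(t, -1))
Mul(Add(Mul(Mul(-2, Mul(-1, Pow(Function('k')(-5, 3), -1))), Add(Add(-3, 3), -1)), 113), Function('E')(9, 2)) = Mul(Add(Mul(Mul(-2, Mul(-1, Pow(Mul(2, -5, Pow(3, -1)), -1))), Add(Add(-3, 3), -1)), 113), Add(9, 2)) = Mul(Add(Mul(Mul(-2, Mul(-1, Pow(Mul(2, -5, Rational(1, 3)), -1))), Add(0, -1)), 113), 11) = Mul(Add(Mul(Mul(-2, Mul(-1, Pow(Rational(-10, 3), -1))), -1), 113), 11) = Mul(Add(Mul(Mul(-2, Mul(-1, Rational(-3, 10))), -1), 113), 11) = Mul(Add(Mul(Mul(-2, Rational(3, 10)), -1), 113), 11) = Mul(Add(Mul(Rational(-3, 5), -1), 113), 11) = Mul(Add(Rational(3, 5), 113), 11) = Mul(Rational(568, 5), 11) = Rational(6248, 5)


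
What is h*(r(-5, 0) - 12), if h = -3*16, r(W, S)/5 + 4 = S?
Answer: 1536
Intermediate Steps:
r(W, S) = -20 + 5*S
h = -48
h*(r(-5, 0) - 12) = -48*((-20 + 5*0) - 12) = -48*((-20 + 0) - 12) = -48*(-20 - 12) = -48*(-32) = 1536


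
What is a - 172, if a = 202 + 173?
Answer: 203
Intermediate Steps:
a = 375
a - 172 = 375 - 172 = 203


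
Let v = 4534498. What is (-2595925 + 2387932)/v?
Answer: -207993/4534498 ≈ -0.045869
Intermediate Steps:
(-2595925 + 2387932)/v = (-2595925 + 2387932)/4534498 = -207993*1/4534498 = -207993/4534498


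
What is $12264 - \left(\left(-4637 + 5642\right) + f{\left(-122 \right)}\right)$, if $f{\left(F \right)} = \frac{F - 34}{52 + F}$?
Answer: $\frac{393987}{35} \approx 11257.0$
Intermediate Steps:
$f{\left(F \right)} = \frac{-34 + F}{52 + F}$
$12264 - \left(\left(-4637 + 5642\right) + f{\left(-122 \right)}\right) = 12264 - \left(\left(-4637 + 5642\right) + \frac{-34 - 122}{52 - 122}\right) = 12264 - \left(1005 + \frac{1}{-70} \left(-156\right)\right) = 12264 - \left(1005 - - \frac{78}{35}\right) = 12264 - \left(1005 + \frac{78}{35}\right) = 12264 - \frac{35253}{35} = \frac{393987}{35}$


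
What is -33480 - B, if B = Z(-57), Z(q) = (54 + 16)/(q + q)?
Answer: -1908325/57 ≈ -33479.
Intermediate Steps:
Z(q) = 35/q (Z(q) = 70/((2*q)) = 70*(1/(2*q)) = 35/q)
B = -35/57 (B = 35/(-57) = 35*(-1/57) = -35/57 ≈ -0.61403)
-33480 - B = -33480 - 1*(-35/57) = -33480 + 35/57 = -1908325/57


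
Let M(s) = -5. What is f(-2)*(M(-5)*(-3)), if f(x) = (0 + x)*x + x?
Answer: 30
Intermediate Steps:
f(x) = x + x² (f(x) = x*x + x = x² + x = x + x²)
f(-2)*(M(-5)*(-3)) = (-2*(1 - 2))*(-5*(-3)) = -2*(-1)*15 = 2*15 = 30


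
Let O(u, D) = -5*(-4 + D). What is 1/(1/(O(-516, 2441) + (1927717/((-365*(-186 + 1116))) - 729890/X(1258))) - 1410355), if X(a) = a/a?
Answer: -251899286467/355267418165505235 ≈ -7.0904e-7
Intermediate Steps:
X(a) = 1
O(u, D) = 20 - 5*D
1/(1/(O(-516, 2441) + (1927717/((-365*(-186 + 1116))) - 729890/X(1258))) - 1410355) = 1/(1/((20 - 5*2441) + (1927717/((-365*(-186 + 1116))) - 729890/1)) - 1410355) = 1/(1/((20 - 12205) + (1927717/((-365*930)) - 729890*1)) - 1410355) = 1/(1/(-12185 + (1927717/(-339450) - 729890)) - 1410355) = 1/(1/(-12185 + (1927717*(-1/339450) - 729890)) - 1410355) = 1/(1/(-12185 + (-1927717/339450 - 729890)) - 1410355) = 1/(1/(-12185 - 247763088217/339450) - 1410355) = 1/(1/(-251899286467/339450) - 1410355) = 1/(-339450/251899286467 - 1410355) = 1/(-355267418165505235/251899286467) = -251899286467/355267418165505235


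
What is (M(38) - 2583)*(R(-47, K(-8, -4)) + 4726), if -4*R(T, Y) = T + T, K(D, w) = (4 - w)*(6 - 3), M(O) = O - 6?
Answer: -24231949/2 ≈ -1.2116e+7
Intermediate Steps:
M(O) = -6 + O
K(D, w) = 12 - 3*w (K(D, w) = (4 - w)*3 = 12 - 3*w)
R(T, Y) = -T/2 (R(T, Y) = -(T + T)/4 = -T/2)
(M(38) - 2583)*(R(-47, K(-8, -4)) + 4726) = ((-6 + 38) - 2583)*(-½*(-47) + 4726) = (32 - 2583)*(47/2 + 4726) = -2551*9499/2 = -24231949/2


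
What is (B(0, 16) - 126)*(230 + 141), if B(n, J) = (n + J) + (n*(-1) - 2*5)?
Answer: -44520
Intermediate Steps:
B(n, J) = -10 + J (B(n, J) = (J + n) + (-n - 10) = (J + n) + (-10 - n) = -10 + J)
(B(0, 16) - 126)*(230 + 141) = ((-10 + 16) - 126)*(230 + 141) = (6 - 126)*371 = -120*371 = -44520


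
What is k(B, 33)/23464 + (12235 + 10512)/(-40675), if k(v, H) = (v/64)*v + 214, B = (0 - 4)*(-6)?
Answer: -524665083/954398200 ≈ -0.54973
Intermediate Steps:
B = 24 (B = -4*(-6) = 24)
k(v, H) = 214 + v**2/64 (k(v, H) = (v*(1/64))*v + 214 = (v/64)*v + 214 = v**2/64 + 214 = 214 + v**2/64)
k(B, 33)/23464 + (12235 + 10512)/(-40675) = (214 + (1/64)*24**2)/23464 + (12235 + 10512)/(-40675) = (214 + (1/64)*576)*(1/23464) + 22747*(-1/40675) = (214 + 9)*(1/23464) - 22747/40675 = 223*(1/23464) - 22747/40675 = 223/23464 - 22747/40675 = -524665083/954398200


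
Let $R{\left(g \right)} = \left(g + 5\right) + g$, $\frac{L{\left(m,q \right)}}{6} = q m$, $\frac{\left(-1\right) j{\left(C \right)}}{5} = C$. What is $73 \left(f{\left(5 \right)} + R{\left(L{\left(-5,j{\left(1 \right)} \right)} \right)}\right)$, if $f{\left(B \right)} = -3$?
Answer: $22046$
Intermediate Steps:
$j{\left(C \right)} = - 5 C$
$L{\left(m,q \right)} = 6 m q$ ($L{\left(m,q \right)} = 6 q m = 6 m q$)
$R{\left(g \right)} = 5 + 2 g$ ($R{\left(g \right)} = \left(5 + g\right) + g = 5 + 2 g$)
$73 \left(f{\left(5 \right)} + R{\left(L{\left(-5,j{\left(1 \right)} \right)} \right)}\right) = 73 \left(-3 + \left(5 + 2 \cdot 6 \left(-5\right) \left(\left(-5\right) 1\right)\right)\right) = 73 \left(-3 + \left(5 + 2 \cdot 6 \left(-5\right) \left(-5\right)\right)\right) = 73 \left(-3 + \left(5 + 2 \cdot 150\right)\right) = 73 \left(-3 + \left(5 + 300\right)\right) = 73 \left(-3 + 305\right) = 73 \cdot 302 = 22046$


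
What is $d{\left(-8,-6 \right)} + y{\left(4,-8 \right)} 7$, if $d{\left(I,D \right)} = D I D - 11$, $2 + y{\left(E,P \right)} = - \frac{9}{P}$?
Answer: $- \frac{2441}{8} \approx -305.13$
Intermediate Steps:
$y{\left(E,P \right)} = -2 - \frac{9}{P}$
$d{\left(I,D \right)} = -11 + I D^{2}$ ($d{\left(I,D \right)} = I D^{2} - 11 = -11 + I D^{2}$)
$d{\left(-8,-6 \right)} + y{\left(4,-8 \right)} 7 = \left(-11 - 8 \left(-6\right)^{2}\right) + \left(-2 - \frac{9}{-8}\right) 7 = \left(-11 - 288\right) + \left(-2 - - \frac{9}{8}\right) 7 = \left(-11 - 288\right) + \left(-2 + \frac{9}{8}\right) 7 = -299 - \frac{49}{8} = - \frac{2441}{8}$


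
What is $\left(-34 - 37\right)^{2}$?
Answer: $5041$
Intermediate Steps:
$\left(-34 - 37\right)^{2} = \left(-71\right)^{2} = 5041$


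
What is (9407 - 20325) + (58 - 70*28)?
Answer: -12820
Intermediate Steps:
(9407 - 20325) + (58 - 70*28) = -10918 + (58 - 1960) = -10918 - 1902 = -12820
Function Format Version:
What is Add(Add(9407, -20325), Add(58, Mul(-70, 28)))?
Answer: -12820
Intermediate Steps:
Add(Add(9407, -20325), Add(58, Mul(-70, 28))) = Add(-10918, Add(58, -1960)) = Add(-10918, -1902) = -12820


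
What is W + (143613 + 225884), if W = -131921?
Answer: 237576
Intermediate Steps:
W + (143613 + 225884) = -131921 + (143613 + 225884) = -131921 + 369497 = 237576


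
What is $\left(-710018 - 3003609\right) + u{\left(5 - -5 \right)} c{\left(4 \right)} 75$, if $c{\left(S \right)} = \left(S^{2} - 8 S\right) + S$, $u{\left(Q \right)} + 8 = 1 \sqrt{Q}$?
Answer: $-3706427 - 900 \sqrt{10} \approx -3.7093 \cdot 10^{6}$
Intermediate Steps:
$u{\left(Q \right)} = -8 + \sqrt{Q}$ ($u{\left(Q \right)} = -8 + 1 \sqrt{Q} = -8 + \sqrt{Q}$)
$c{\left(S \right)} = S^{2} - 7 S$
$\left(-710018 - 3003609\right) + u{\left(5 - -5 \right)} c{\left(4 \right)} 75 = \left(-710018 - 3003609\right) + \left(-8 + \sqrt{5 - -5}\right) 4 \left(-7 + 4\right) 75 = -3713627 + \left(-8 + \sqrt{5 + 5}\right) 4 \left(-3\right) 75 = -3713627 + \left(-8 + \sqrt{10}\right) \left(-12\right) 75 = -3713627 + \left(96 - 12 \sqrt{10}\right) 75 = -3713627 + \left(7200 - 900 \sqrt{10}\right) = -3706427 - 900 \sqrt{10}$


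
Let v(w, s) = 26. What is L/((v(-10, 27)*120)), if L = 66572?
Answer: 16643/780 ≈ 21.337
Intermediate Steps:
L/((v(-10, 27)*120)) = 66572/((26*120)) = 66572/3120 = 66572*(1/3120) = 16643/780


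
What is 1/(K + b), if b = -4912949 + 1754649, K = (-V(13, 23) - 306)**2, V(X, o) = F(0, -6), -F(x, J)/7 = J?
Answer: -1/3037196 ≈ -3.2925e-7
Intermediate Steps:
F(x, J) = -7*J
V(X, o) = 42 (V(X, o) = -7*(-6) = 42)
K = 121104 (K = (-1*42 - 306)**2 = (-42 - 306)**2 = (-348)**2 = 121104)
b = -3158300
1/(K + b) = 1/(121104 - 3158300) = 1/(-3037196) = -1/3037196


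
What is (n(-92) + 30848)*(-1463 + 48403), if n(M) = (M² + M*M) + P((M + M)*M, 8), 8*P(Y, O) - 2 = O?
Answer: 2242664115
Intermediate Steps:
P(Y, O) = ¼ + O/8
n(M) = 5/4 + 2*M² (n(M) = (M² + M*M) + (¼ + (⅛)*8) = (M² + M²) + (¼ + 1) = 2*M² + 5/4 = 5/4 + 2*M²)
(n(-92) + 30848)*(-1463 + 48403) = ((5/4 + 2*(-92)²) + 30848)*(-1463 + 48403) = ((5/4 + 2*8464) + 30848)*46940 = ((5/4 + 16928) + 30848)*46940 = (67717/4 + 30848)*46940 = (191109/4)*46940 = 2242664115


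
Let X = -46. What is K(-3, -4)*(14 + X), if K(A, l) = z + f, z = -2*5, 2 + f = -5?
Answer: 544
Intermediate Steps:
f = -7 (f = -2 - 5 = -7)
z = -10
K(A, l) = -17 (K(A, l) = -10 - 7 = -17)
K(-3, -4)*(14 + X) = -17*(14 - 46) = -17*(-32) = 544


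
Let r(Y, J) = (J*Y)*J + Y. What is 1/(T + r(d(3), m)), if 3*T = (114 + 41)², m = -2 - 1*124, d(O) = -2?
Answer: -3/71237 ≈ -4.2113e-5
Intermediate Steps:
m = -126 (m = -2 - 124 = -126)
T = 24025/3 (T = (114 + 41)²/3 = (⅓)*155² = (⅓)*24025 = 24025/3 ≈ 8008.3)
r(Y, J) = Y + Y*J² (r(Y, J) = Y*J² + Y = Y + Y*J²)
1/(T + r(d(3), m)) = 1/(24025/3 - 2*(1 + (-126)²)) = 1/(24025/3 - 2*(1 + 15876)) = 1/(24025/3 - 2*15877) = 1/(24025/3 - 31754) = 1/(-71237/3) = -3/71237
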